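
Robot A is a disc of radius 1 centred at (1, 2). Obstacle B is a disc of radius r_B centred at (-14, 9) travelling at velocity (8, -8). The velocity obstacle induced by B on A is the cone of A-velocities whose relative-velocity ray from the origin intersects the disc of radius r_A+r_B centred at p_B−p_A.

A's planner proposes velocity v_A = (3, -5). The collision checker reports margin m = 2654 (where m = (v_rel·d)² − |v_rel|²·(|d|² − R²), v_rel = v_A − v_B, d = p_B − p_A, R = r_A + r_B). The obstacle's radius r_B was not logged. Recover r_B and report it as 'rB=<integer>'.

m = 2654
d = (-15, 7);  v_rel = (-5, 3),  |v_rel|² = 34
v_rel×d = (-5)·(7) − (3)·(-15) = 10
since m = R²·34 − 10²:  R² = (100 + 2654) / 34 = 81
R = √81 = 9  ⇒  r_B = 9 − 1 = 8

rB=8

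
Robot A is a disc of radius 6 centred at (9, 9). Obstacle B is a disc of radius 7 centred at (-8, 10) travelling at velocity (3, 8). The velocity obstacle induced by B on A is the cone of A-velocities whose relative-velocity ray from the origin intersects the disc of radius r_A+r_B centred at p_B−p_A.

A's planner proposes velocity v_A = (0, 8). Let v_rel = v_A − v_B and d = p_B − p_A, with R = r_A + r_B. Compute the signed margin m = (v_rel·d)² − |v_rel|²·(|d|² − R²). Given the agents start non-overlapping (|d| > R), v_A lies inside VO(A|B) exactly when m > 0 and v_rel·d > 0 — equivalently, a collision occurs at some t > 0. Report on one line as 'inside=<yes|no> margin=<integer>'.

d = (-17, 1),  |d|² = 290;  R = 6+7 = 13,  c = 290−13² = 121
v_rel = (-3, 0),  |v_rel|² = 9;  v_rel·d = (-3)·(-17) + (0)·(1) = 51
9·t² − 102·t + 121 = 0  ⇒  m = 51² − 9·121 = 1512
m = 1512 > 0,  v_rel·d = 51 > 0  ⇒  inside

inside=yes margin=1512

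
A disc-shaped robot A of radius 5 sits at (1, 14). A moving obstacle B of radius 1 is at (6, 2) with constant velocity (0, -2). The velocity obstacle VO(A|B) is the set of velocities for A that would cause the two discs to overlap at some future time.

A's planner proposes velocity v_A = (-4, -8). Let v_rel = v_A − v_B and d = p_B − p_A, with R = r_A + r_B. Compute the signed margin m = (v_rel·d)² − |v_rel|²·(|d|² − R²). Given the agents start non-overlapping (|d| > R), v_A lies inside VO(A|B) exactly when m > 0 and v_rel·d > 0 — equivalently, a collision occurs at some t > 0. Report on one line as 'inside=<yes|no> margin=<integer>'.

d = (5, -12),  |d|² = 169;  R = 5+1 = 6,  c = 169−6² = 133
v_rel = (-4, -6),  |v_rel|² = 52;  v_rel·d = (-4)·(5) + (-6)·(-12) = 52
52·t² − 104·t + 133 = 0  ⇒  m = 52² − 52·133 = -4212
m = -4212 < 0,  v_rel·d = 52 > 0  ⇒  outside

inside=no margin=-4212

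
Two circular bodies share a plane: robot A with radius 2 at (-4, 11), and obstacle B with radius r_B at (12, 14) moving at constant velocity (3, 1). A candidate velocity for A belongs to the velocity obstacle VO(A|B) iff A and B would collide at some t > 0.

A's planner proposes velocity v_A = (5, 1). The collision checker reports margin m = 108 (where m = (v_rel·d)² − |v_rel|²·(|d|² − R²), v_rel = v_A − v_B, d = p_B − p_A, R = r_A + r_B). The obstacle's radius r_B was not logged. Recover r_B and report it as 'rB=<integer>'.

m = 108
d = (16, 3);  v_rel = (2, 0),  |v_rel|² = 4
v_rel×d = (2)·(3) − (0)·(16) = 6
since m = R²·4 − 6²:  R² = (36 + 108) / 4 = 36
R = √36 = 6  ⇒  r_B = 6 − 2 = 4

rB=4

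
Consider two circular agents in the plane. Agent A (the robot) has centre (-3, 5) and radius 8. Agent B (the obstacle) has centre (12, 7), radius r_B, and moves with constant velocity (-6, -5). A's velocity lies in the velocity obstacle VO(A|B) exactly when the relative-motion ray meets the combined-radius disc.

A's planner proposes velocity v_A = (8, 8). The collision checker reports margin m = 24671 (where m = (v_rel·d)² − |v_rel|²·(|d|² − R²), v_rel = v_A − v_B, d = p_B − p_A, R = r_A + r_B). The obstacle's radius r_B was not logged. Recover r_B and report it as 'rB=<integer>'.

m = 24671
d = (15, 2);  v_rel = (14, 13),  |v_rel|² = 365
v_rel×d = (14)·(2) − (13)·(15) = -167
since m = R²·365 − (-167)²:  R² = (27889 + 24671) / 365 = 144
R = √144 = 12  ⇒  r_B = 12 − 8 = 4

rB=4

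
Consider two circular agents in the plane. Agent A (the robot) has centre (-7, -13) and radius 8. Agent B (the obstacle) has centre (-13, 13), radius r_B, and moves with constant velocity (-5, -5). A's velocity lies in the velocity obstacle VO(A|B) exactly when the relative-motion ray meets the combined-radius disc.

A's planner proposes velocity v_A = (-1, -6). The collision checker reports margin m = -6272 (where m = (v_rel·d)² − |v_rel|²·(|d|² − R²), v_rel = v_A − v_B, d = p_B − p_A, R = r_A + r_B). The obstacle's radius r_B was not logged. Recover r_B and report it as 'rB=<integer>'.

m = -6272
d = (-6, 26);  v_rel = (4, -1),  |v_rel|² = 17
v_rel×d = (4)·(26) − (-1)·(-6) = 98
since m = R²·17 − 98²:  R² = (9604 + -6272) / 17 = 196
R = √196 = 14  ⇒  r_B = 14 − 8 = 6

rB=6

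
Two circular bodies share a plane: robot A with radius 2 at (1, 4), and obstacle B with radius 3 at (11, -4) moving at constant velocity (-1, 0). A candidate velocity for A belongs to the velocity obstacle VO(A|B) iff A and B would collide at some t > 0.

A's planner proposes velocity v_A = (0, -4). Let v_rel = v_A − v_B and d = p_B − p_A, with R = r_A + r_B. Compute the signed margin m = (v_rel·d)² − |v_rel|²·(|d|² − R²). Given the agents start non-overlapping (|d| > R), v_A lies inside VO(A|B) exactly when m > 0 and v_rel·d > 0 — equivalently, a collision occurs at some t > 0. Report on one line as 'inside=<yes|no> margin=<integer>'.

d = (10, -8),  |d|² = 164;  R = 2+3 = 5,  c = 164−5² = 139
v_rel = (1, -4),  |v_rel|² = 17;  v_rel·d = (1)·(10) + (-4)·(-8) = 42
17·t² − 84·t + 139 = 0  ⇒  m = 42² − 17·139 = -599
m = -599 < 0,  v_rel·d = 42 > 0  ⇒  outside

inside=no margin=-599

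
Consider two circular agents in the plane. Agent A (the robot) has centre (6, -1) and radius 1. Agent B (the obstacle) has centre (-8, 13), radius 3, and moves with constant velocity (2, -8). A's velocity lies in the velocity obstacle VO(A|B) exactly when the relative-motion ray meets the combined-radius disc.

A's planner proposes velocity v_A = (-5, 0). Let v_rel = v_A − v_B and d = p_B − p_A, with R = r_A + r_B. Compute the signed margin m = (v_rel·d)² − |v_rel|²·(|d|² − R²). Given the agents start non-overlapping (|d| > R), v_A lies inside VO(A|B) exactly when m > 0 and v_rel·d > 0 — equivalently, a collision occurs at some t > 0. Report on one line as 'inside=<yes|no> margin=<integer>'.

d = (-14, 14),  |d|² = 392;  R = 1+3 = 4,  c = 392−4² = 376
v_rel = (-7, 8),  |v_rel|² = 113;  v_rel·d = (-7)·(-14) + (8)·(14) = 210
113·t² − 420·t + 376 = 0  ⇒  m = 210² − 113·376 = 1612
m = 1612 > 0,  v_rel·d = 210 > 0  ⇒  inside

inside=yes margin=1612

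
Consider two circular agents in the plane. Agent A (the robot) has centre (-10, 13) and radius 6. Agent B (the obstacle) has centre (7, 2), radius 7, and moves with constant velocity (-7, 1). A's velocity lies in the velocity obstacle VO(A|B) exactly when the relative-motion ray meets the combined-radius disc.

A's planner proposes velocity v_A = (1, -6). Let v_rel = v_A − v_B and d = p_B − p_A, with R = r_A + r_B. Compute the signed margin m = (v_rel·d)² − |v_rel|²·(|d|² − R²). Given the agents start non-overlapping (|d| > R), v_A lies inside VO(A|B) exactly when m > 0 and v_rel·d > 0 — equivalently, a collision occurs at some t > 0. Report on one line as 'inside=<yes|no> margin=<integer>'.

d = (17, -11),  |d|² = 410;  R = 6+7 = 13,  c = 410−13² = 241
v_rel = (8, -7),  |v_rel|² = 113;  v_rel·d = (8)·(17) + (-7)·(-11) = 213
113·t² − 426·t + 241 = 0  ⇒  m = 213² − 113·241 = 18136
m = 18136 > 0,  v_rel·d = 213 > 0  ⇒  inside

inside=yes margin=18136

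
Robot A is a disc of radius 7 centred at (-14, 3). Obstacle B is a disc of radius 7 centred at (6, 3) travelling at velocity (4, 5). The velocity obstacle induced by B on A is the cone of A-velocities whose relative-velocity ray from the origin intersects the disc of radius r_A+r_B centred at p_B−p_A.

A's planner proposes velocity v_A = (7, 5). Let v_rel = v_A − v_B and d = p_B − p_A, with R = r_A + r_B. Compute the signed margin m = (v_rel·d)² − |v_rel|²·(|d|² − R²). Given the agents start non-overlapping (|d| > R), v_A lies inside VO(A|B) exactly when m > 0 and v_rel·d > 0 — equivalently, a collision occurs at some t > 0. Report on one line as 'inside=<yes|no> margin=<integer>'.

d = (20, 0),  |d|² = 400;  R = 7+7 = 14,  c = 400−14² = 204
v_rel = (3, 0),  |v_rel|² = 9;  v_rel·d = (3)·(20) + (0)·(0) = 60
9·t² − 120·t + 204 = 0  ⇒  m = 60² − 9·204 = 1764
m = 1764 > 0,  v_rel·d = 60 > 0  ⇒  inside

inside=yes margin=1764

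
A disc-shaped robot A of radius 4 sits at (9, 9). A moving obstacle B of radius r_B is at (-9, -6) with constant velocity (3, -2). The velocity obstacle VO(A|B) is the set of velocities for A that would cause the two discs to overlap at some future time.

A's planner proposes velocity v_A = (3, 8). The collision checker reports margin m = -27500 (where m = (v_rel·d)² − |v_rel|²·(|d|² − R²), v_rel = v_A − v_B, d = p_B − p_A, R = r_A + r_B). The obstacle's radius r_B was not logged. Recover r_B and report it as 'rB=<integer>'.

m = -27500
d = (-18, -15);  v_rel = (0, 10),  |v_rel|² = 100
v_rel×d = (0)·(-15) − (10)·(-18) = 180
since m = R²·100 − 180²:  R² = (32400 + -27500) / 100 = 49
R = √49 = 7  ⇒  r_B = 7 − 4 = 3

rB=3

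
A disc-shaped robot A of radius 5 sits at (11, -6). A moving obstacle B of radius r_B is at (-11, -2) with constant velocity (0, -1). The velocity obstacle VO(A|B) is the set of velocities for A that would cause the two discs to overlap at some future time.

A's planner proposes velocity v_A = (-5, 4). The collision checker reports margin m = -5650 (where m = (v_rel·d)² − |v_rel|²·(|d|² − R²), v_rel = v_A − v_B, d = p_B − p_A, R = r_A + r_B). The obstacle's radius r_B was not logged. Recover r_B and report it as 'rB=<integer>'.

m = -5650
d = (-22, 4);  v_rel = (-5, 5),  |v_rel|² = 50
v_rel×d = (-5)·(4) − (5)·(-22) = 90
since m = R²·50 − 90²:  R² = (8100 + -5650) / 50 = 49
R = √49 = 7  ⇒  r_B = 7 − 5 = 2

rB=2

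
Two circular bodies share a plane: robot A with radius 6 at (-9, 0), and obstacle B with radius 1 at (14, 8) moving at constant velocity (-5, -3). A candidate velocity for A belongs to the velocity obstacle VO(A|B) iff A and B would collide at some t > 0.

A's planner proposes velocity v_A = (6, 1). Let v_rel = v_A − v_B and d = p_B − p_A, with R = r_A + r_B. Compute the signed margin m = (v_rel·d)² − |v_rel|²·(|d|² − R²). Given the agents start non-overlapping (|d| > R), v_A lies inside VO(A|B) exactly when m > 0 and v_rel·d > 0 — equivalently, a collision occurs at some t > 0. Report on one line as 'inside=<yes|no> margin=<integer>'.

d = (23, 8),  |d|² = 593;  R = 6+1 = 7,  c = 593−7² = 544
v_rel = (11, 4),  |v_rel|² = 137;  v_rel·d = (11)·(23) + (4)·(8) = 285
137·t² − 570·t + 544 = 0  ⇒  m = 285² − 137·544 = 6697
m = 6697 > 0,  v_rel·d = 285 > 0  ⇒  inside

inside=yes margin=6697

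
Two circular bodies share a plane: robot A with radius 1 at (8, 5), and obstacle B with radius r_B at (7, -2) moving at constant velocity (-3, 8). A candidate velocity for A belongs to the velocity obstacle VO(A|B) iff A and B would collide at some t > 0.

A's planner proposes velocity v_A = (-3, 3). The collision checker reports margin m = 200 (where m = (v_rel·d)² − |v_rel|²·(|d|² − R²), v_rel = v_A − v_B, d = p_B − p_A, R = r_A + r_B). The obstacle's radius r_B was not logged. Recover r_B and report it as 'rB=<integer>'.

m = 200
d = (-1, -7);  v_rel = (0, -5),  |v_rel|² = 25
v_rel×d = (0)·(-7) − (-5)·(-1) = -5
since m = R²·25 − (-5)²:  R² = (25 + 200) / 25 = 9
R = √9 = 3  ⇒  r_B = 3 − 1 = 2

rB=2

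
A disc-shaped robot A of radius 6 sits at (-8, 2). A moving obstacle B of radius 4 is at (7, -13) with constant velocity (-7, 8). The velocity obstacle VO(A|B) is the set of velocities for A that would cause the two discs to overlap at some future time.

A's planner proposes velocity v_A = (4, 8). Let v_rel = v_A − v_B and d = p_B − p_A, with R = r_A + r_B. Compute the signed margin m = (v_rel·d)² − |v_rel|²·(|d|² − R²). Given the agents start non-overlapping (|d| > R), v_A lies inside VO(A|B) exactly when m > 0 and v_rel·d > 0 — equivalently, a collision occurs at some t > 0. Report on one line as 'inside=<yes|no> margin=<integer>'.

d = (15, -15),  |d|² = 450;  R = 6+4 = 10,  c = 450−10² = 350
v_rel = (11, 0),  |v_rel|² = 121;  v_rel·d = (11)·(15) + (0)·(-15) = 165
121·t² − 330·t + 350 = 0  ⇒  m = 165² − 121·350 = -15125
m = -15125 < 0,  v_rel·d = 165 > 0  ⇒  outside

inside=no margin=-15125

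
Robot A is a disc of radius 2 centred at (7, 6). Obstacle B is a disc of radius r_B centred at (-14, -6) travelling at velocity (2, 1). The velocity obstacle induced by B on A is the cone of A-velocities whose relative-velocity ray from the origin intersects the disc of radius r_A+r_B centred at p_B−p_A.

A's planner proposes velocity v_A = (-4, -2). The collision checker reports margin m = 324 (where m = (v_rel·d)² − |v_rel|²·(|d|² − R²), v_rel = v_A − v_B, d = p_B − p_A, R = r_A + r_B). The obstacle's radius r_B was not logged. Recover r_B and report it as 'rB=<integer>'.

m = 324
d = (-21, -12);  v_rel = (-6, -3),  |v_rel|² = 45
v_rel×d = (-6)·(-12) − (-3)·(-21) = 9
since m = R²·45 − 9²:  R² = (81 + 324) / 45 = 9
R = √9 = 3  ⇒  r_B = 3 − 2 = 1

rB=1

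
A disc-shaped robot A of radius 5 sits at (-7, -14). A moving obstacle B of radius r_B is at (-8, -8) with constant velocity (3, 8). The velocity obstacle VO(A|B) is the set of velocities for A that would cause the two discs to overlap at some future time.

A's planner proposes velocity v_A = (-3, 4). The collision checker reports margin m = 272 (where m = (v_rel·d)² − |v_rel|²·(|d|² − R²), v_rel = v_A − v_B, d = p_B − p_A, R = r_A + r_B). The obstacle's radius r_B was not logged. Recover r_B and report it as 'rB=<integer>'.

m = 272
d = (-1, 6);  v_rel = (-6, -4),  |v_rel|² = 52
v_rel×d = (-6)·(6) − (-4)·(-1) = -40
since m = R²·52 − (-40)²:  R² = (1600 + 272) / 52 = 36
R = √36 = 6  ⇒  r_B = 6 − 5 = 1

rB=1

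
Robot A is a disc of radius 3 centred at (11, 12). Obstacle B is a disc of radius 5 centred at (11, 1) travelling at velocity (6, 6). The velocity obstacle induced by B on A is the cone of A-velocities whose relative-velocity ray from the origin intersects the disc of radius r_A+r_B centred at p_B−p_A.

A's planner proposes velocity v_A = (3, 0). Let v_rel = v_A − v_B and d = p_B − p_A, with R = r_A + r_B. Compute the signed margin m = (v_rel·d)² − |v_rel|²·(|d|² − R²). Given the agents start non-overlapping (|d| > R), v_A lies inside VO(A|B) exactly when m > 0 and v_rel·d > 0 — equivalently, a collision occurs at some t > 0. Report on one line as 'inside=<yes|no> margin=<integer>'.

d = (0, -11),  |d|² = 121;  R = 3+5 = 8,  c = 121−8² = 57
v_rel = (-3, -6),  |v_rel|² = 45;  v_rel·d = (-3)·(0) + (-6)·(-11) = 66
45·t² − 132·t + 57 = 0  ⇒  m = 66² − 45·57 = 1791
m = 1791 > 0,  v_rel·d = 66 > 0  ⇒  inside

inside=yes margin=1791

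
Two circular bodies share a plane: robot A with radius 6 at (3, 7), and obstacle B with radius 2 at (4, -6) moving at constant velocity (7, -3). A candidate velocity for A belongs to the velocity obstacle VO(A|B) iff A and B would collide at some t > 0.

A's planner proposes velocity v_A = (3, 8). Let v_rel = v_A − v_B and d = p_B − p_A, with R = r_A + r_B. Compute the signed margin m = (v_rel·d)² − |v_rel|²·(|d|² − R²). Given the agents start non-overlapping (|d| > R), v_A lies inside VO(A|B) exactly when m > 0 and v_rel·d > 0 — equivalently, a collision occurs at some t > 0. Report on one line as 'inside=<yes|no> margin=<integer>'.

d = (1, -13),  |d|² = 170;  R = 6+2 = 8,  c = 170−8² = 106
v_rel = (-4, 11),  |v_rel|² = 137;  v_rel·d = (-4)·(1) + (11)·(-13) = -147
137·t² + 294·t + 106 = 0  ⇒  m = (-147)² − 137·106 = 7087
m = 7087 > 0,  v_rel·d = -147 < 0  ⇒  outside

inside=no margin=7087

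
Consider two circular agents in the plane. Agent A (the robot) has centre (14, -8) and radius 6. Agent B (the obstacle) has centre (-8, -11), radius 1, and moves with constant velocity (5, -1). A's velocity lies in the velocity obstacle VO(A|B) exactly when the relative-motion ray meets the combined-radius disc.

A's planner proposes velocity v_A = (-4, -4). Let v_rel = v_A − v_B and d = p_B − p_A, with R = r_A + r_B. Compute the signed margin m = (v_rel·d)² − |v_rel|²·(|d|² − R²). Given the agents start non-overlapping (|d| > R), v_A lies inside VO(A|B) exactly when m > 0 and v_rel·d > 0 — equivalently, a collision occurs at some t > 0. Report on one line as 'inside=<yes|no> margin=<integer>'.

d = (-22, -3),  |d|² = 493;  R = 6+1 = 7,  c = 493−7² = 444
v_rel = (-9, -3),  |v_rel|² = 90;  v_rel·d = (-9)·(-22) + (-3)·(-3) = 207
90·t² − 414·t + 444 = 0  ⇒  m = 207² − 90·444 = 2889
m = 2889 > 0,  v_rel·d = 207 > 0  ⇒  inside

inside=yes margin=2889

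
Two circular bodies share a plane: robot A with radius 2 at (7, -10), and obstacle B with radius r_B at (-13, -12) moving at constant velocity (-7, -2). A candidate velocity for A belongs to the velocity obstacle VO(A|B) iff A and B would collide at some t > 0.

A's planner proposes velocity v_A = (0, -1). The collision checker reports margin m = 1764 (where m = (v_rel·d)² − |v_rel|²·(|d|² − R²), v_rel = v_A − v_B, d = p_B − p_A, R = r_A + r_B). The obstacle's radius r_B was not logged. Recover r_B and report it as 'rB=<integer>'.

m = 1764
d = (-20, -2);  v_rel = (7, 1),  |v_rel|² = 50
v_rel×d = (7)·(-2) − (1)·(-20) = 6
since m = R²·50 − 6²:  R² = (36 + 1764) / 50 = 36
R = √36 = 6  ⇒  r_B = 6 − 2 = 4

rB=4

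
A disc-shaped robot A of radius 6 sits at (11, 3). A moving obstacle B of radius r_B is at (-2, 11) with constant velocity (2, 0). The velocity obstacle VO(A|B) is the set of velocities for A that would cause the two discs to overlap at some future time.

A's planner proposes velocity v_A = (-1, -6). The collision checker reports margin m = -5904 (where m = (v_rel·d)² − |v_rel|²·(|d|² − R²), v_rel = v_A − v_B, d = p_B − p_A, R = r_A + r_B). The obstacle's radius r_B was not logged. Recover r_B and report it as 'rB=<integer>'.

m = -5904
d = (-13, 8);  v_rel = (-3, -6),  |v_rel|² = 45
v_rel×d = (-3)·(8) − (-6)·(-13) = -102
since m = R²·45 − (-102)²:  R² = (10404 + -5904) / 45 = 100
R = √100 = 10  ⇒  r_B = 10 − 6 = 4

rB=4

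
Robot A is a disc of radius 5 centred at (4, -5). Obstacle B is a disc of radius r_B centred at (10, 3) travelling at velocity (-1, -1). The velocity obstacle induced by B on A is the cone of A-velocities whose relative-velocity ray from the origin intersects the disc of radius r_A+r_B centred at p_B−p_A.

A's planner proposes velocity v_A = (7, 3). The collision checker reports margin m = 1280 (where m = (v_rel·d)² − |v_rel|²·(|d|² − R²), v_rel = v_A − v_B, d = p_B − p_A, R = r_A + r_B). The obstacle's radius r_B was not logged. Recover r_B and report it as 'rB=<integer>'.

m = 1280
d = (6, 8);  v_rel = (8, 4),  |v_rel|² = 80
v_rel×d = (8)·(8) − (4)·(6) = 40
since m = R²·80 − 40²:  R² = (1600 + 1280) / 80 = 36
R = √36 = 6  ⇒  r_B = 6 − 5 = 1

rB=1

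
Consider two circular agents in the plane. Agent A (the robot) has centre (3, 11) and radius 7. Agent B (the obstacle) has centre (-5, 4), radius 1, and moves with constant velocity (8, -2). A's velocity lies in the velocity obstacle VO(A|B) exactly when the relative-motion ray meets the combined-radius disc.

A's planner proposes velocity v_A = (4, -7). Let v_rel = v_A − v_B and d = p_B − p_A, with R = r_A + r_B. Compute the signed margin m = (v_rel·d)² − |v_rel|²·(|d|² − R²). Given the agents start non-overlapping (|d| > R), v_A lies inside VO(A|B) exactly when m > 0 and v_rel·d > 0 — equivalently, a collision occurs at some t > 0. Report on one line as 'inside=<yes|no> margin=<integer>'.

d = (-8, -7),  |d|² = 113;  R = 7+1 = 8,  c = 113−8² = 49
v_rel = (-4, -5),  |v_rel|² = 41;  v_rel·d = (-4)·(-8) + (-5)·(-7) = 67
41·t² − 134·t + 49 = 0  ⇒  m = 67² − 41·49 = 2480
m = 2480 > 0,  v_rel·d = 67 > 0  ⇒  inside

inside=yes margin=2480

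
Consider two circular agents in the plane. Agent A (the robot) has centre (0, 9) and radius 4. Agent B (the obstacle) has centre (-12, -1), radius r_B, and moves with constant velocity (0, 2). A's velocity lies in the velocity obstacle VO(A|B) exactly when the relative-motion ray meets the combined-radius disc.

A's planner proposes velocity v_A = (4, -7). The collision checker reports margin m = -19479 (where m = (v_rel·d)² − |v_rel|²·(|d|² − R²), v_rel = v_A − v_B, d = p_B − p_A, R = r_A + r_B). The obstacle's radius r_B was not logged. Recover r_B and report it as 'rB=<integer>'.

m = -19479
d = (-12, -10);  v_rel = (4, -9),  |v_rel|² = 97
v_rel×d = (4)·(-10) − (-9)·(-12) = -148
since m = R²·97 − (-148)²:  R² = (21904 + -19479) / 97 = 25
R = √25 = 5  ⇒  r_B = 5 − 4 = 1

rB=1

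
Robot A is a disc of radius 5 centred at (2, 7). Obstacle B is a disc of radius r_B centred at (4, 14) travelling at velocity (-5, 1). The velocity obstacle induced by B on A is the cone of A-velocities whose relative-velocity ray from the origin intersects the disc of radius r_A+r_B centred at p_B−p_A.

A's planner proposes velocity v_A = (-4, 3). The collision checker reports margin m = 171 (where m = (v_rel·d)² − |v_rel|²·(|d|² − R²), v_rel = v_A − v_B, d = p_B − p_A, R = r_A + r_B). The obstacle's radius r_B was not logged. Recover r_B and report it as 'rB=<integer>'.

m = 171
d = (2, 7);  v_rel = (1, 2),  |v_rel|² = 5
v_rel×d = (1)·(7) − (2)·(2) = 3
since m = R²·5 − 3²:  R² = (9 + 171) / 5 = 36
R = √36 = 6  ⇒  r_B = 6 − 5 = 1

rB=1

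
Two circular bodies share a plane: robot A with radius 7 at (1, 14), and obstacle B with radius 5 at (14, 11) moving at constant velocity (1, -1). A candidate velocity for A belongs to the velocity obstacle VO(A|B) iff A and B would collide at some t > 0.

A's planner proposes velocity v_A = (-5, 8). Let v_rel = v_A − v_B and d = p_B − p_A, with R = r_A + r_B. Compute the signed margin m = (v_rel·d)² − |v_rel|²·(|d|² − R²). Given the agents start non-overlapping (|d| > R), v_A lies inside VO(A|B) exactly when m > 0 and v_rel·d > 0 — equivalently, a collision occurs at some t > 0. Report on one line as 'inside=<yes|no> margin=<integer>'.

d = (13, -3),  |d|² = 178;  R = 7+5 = 12,  c = 178−12² = 34
v_rel = (-6, 9),  |v_rel|² = 117;  v_rel·d = (-6)·(13) + (9)·(-3) = -105
117·t² + 210·t + 34 = 0  ⇒  m = (-105)² − 117·34 = 7047
m = 7047 > 0,  v_rel·d = -105 < 0  ⇒  outside

inside=no margin=7047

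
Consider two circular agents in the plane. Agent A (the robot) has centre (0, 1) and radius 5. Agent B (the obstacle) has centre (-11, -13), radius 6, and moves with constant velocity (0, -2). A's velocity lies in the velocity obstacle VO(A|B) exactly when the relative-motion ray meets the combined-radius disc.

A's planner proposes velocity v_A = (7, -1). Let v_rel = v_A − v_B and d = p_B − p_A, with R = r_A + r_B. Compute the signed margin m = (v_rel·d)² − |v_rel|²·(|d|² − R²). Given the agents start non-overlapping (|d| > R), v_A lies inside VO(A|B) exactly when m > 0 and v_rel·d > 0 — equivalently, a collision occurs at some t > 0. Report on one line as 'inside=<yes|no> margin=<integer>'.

d = (-11, -14),  |d|² = 317;  R = 5+6 = 11,  c = 317−11² = 196
v_rel = (7, 1),  |v_rel|² = 50;  v_rel·d = (7)·(-11) + (1)·(-14) = -91
50·t² + 182·t + 196 = 0  ⇒  m = (-91)² − 50·196 = -1519
m = -1519 < 0,  v_rel·d = -91 < 0  ⇒  outside

inside=no margin=-1519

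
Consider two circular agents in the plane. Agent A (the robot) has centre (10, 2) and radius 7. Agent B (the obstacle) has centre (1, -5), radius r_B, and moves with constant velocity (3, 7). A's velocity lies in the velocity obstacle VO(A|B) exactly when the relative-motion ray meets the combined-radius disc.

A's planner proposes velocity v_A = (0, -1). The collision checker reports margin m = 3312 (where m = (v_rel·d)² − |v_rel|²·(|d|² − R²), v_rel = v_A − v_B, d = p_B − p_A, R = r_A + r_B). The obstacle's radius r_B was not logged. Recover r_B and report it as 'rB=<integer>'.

m = 3312
d = (-9, -7);  v_rel = (-3, -8),  |v_rel|² = 73
v_rel×d = (-3)·(-7) − (-8)·(-9) = -51
since m = R²·73 − (-51)²:  R² = (2601 + 3312) / 73 = 81
R = √81 = 9  ⇒  r_B = 9 − 7 = 2

rB=2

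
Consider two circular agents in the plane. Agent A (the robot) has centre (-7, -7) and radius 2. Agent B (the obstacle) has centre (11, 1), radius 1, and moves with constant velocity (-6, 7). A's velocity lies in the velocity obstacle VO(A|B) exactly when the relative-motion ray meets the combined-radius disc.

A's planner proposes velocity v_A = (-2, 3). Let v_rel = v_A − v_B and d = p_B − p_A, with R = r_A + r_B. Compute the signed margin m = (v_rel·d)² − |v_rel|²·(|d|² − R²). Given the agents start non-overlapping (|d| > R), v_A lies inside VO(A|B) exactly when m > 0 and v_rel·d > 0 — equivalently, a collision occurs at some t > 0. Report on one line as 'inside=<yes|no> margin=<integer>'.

d = (18, 8),  |d|² = 388;  R = 2+1 = 3,  c = 388−3² = 379
v_rel = (4, -4),  |v_rel|² = 32;  v_rel·d = (4)·(18) + (-4)·(8) = 40
32·t² − 80·t + 379 = 0  ⇒  m = 40² − 32·379 = -10528
m = -10528 < 0,  v_rel·d = 40 > 0  ⇒  outside

inside=no margin=-10528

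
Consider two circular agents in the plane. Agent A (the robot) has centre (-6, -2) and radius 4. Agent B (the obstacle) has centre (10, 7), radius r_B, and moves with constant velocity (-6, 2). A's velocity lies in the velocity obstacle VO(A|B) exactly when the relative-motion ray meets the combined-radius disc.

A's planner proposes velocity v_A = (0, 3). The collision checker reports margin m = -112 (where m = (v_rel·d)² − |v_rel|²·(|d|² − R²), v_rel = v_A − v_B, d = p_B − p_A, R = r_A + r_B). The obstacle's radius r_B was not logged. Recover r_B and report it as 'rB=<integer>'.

m = -112
d = (16, 9);  v_rel = (6, 1),  |v_rel|² = 37
v_rel×d = (6)·(9) − (1)·(16) = 38
since m = R²·37 − 38²:  R² = (1444 + -112) / 37 = 36
R = √36 = 6  ⇒  r_B = 6 − 4 = 2

rB=2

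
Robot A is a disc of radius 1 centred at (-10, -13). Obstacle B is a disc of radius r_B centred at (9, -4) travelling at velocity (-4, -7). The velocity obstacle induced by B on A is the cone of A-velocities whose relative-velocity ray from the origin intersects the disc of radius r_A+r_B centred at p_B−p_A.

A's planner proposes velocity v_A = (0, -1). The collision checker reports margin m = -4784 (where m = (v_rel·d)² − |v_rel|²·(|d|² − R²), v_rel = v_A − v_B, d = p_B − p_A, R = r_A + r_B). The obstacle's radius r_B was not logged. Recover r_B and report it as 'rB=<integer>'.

m = -4784
d = (19, 9);  v_rel = (4, 6),  |v_rel|² = 52
v_rel×d = (4)·(9) − (6)·(19) = -78
since m = R²·52 − (-78)²:  R² = (6084 + -4784) / 52 = 25
R = √25 = 5  ⇒  r_B = 5 − 1 = 4

rB=4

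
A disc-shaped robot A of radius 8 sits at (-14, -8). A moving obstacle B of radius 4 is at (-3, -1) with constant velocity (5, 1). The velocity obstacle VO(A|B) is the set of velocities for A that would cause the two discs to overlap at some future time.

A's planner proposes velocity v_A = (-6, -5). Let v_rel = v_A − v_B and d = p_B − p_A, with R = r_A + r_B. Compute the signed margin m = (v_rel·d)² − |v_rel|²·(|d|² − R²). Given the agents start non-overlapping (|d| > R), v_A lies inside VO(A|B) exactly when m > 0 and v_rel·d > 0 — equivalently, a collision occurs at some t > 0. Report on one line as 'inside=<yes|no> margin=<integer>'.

d = (11, 7),  |d|² = 170;  R = 8+4 = 12,  c = 170−12² = 26
v_rel = (-11, -6),  |v_rel|² = 157;  v_rel·d = (-11)·(11) + (-6)·(7) = -163
157·t² + 326·t + 26 = 0  ⇒  m = (-163)² − 157·26 = 22487
m = 22487 > 0,  v_rel·d = -163 < 0  ⇒  outside

inside=no margin=22487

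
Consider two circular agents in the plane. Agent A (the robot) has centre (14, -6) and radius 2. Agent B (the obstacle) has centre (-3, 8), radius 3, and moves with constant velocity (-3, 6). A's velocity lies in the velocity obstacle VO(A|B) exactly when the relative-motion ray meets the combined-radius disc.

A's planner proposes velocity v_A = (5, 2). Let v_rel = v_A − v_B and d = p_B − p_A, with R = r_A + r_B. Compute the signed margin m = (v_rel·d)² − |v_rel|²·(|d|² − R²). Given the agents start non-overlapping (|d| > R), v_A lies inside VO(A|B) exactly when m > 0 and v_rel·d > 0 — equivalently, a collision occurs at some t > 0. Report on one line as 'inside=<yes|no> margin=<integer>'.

d = (-17, 14),  |d|² = 485;  R = 2+3 = 5,  c = 485−5² = 460
v_rel = (8, -4),  |v_rel|² = 80;  v_rel·d = (8)·(-17) + (-4)·(14) = -192
80·t² + 384·t + 460 = 0  ⇒  m = (-192)² − 80·460 = 64
m = 64 > 0,  v_rel·d = -192 < 0  ⇒  outside

inside=no margin=64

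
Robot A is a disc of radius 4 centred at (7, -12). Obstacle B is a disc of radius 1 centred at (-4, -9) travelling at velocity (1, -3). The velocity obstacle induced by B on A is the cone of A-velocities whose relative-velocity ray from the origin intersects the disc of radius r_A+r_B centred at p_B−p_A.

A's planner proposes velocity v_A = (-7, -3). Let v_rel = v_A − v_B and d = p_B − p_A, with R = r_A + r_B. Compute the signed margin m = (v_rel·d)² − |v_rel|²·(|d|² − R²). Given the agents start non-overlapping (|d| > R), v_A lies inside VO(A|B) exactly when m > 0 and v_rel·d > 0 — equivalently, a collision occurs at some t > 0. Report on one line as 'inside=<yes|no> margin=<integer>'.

d = (-11, 3),  |d|² = 130;  R = 4+1 = 5,  c = 130−5² = 105
v_rel = (-8, 0),  |v_rel|² = 64;  v_rel·d = (-8)·(-11) + (0)·(3) = 88
64·t² − 176·t + 105 = 0  ⇒  m = 88² − 64·105 = 1024
m = 1024 > 0,  v_rel·d = 88 > 0  ⇒  inside

inside=yes margin=1024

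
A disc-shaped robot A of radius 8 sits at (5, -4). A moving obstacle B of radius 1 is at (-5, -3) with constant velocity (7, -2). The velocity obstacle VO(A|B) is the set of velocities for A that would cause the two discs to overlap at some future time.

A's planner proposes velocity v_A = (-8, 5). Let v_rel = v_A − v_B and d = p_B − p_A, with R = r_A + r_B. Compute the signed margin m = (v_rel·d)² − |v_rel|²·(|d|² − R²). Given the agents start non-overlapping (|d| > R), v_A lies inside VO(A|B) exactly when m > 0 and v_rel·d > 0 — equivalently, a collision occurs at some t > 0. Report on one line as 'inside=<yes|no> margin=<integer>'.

d = (-10, 1),  |d|² = 101;  R = 8+1 = 9,  c = 101−9² = 20
v_rel = (-15, 7),  |v_rel|² = 274;  v_rel·d = (-15)·(-10) + (7)·(1) = 157
274·t² − 314·t + 20 = 0  ⇒  m = 157² − 274·20 = 19169
m = 19169 > 0,  v_rel·d = 157 > 0  ⇒  inside

inside=yes margin=19169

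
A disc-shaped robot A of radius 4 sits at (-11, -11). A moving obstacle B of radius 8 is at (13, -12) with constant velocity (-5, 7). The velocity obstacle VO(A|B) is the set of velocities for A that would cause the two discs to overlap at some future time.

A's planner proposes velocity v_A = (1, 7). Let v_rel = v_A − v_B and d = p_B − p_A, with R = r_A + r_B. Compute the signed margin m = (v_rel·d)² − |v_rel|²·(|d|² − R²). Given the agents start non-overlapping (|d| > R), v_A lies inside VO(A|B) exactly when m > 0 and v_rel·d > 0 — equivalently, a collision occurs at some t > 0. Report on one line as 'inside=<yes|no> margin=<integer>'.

d = (24, -1),  |d|² = 577;  R = 4+8 = 12,  c = 577−12² = 433
v_rel = (6, 0),  |v_rel|² = 36;  v_rel·d = (6)·(24) + (0)·(-1) = 144
36·t² − 288·t + 433 = 0  ⇒  m = 144² − 36·433 = 5148
m = 5148 > 0,  v_rel·d = 144 > 0  ⇒  inside

inside=yes margin=5148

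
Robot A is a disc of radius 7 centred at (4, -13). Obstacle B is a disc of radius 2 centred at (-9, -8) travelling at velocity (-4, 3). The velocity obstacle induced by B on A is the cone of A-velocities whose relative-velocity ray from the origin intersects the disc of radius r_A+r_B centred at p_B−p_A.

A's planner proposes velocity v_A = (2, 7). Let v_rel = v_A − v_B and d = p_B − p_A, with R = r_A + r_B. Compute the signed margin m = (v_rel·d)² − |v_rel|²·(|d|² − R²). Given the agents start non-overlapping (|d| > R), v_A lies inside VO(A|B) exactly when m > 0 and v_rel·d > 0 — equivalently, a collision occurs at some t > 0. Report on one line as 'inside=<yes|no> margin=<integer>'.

d = (-13, 5),  |d|² = 194;  R = 7+2 = 9,  c = 194−9² = 113
v_rel = (6, 4),  |v_rel|² = 52;  v_rel·d = (6)·(-13) + (4)·(5) = -58
52·t² + 116·t + 113 = 0  ⇒  m = (-58)² − 52·113 = -2512
m = -2512 < 0,  v_rel·d = -58 < 0  ⇒  outside

inside=no margin=-2512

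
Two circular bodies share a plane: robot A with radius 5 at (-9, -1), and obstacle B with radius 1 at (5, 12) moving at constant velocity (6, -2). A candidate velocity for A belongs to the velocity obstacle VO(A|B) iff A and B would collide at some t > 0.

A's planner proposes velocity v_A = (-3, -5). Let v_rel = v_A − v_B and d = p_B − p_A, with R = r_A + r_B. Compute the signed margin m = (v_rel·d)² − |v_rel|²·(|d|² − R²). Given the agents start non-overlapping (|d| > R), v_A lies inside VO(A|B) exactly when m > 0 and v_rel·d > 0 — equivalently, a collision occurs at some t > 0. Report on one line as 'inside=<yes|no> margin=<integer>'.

d = (14, 13),  |d|² = 365;  R = 5+1 = 6,  c = 365−6² = 329
v_rel = (-9, -3),  |v_rel|² = 90;  v_rel·d = (-9)·(14) + (-3)·(13) = -165
90·t² + 330·t + 329 = 0  ⇒  m = (-165)² − 90·329 = -2385
m = -2385 < 0,  v_rel·d = -165 < 0  ⇒  outside

inside=no margin=-2385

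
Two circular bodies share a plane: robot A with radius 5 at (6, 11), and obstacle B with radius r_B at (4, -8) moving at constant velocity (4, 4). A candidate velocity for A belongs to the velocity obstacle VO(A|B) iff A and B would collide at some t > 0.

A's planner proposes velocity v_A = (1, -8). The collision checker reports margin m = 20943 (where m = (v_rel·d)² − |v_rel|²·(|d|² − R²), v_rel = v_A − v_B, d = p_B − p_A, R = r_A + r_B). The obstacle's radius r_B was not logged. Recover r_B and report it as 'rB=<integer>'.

m = 20943
d = (-2, -19);  v_rel = (-3, -12),  |v_rel|² = 153
v_rel×d = (-3)·(-19) − (-12)·(-2) = 33
since m = R²·153 − 33²:  R² = (1089 + 20943) / 153 = 144
R = √144 = 12  ⇒  r_B = 12 − 5 = 7

rB=7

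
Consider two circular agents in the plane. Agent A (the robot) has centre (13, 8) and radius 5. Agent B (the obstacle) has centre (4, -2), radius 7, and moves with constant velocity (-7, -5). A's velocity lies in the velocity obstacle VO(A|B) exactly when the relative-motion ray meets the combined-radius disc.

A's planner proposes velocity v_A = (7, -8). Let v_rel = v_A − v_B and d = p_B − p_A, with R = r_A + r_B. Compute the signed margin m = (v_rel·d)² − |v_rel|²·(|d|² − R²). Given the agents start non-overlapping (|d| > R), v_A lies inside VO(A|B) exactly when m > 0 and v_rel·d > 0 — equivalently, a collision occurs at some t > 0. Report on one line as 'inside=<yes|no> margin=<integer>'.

d = (-9, -10),  |d|² = 181;  R = 5+7 = 12,  c = 181−12² = 37
v_rel = (14, -3),  |v_rel|² = 205;  v_rel·d = (14)·(-9) + (-3)·(-10) = -96
205·t² + 192·t + 37 = 0  ⇒  m = (-96)² − 205·37 = 1631
m = 1631 > 0,  v_rel·d = -96 < 0  ⇒  outside

inside=no margin=1631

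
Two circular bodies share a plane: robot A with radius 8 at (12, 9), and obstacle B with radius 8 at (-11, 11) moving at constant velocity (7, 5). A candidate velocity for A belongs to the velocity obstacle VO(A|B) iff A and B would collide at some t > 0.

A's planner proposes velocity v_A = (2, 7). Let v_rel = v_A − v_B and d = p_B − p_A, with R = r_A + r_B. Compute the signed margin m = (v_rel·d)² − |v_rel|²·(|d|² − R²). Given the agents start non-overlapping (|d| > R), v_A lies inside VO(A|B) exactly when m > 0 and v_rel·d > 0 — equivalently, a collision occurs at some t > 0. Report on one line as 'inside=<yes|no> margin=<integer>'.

d = (-23, 2),  |d|² = 533;  R = 8+8 = 16,  c = 533−16² = 277
v_rel = (-5, 2),  |v_rel|² = 29;  v_rel·d = (-5)·(-23) + (2)·(2) = 119
29·t² − 238·t + 277 = 0  ⇒  m = 119² − 29·277 = 6128
m = 6128 > 0,  v_rel·d = 119 > 0  ⇒  inside

inside=yes margin=6128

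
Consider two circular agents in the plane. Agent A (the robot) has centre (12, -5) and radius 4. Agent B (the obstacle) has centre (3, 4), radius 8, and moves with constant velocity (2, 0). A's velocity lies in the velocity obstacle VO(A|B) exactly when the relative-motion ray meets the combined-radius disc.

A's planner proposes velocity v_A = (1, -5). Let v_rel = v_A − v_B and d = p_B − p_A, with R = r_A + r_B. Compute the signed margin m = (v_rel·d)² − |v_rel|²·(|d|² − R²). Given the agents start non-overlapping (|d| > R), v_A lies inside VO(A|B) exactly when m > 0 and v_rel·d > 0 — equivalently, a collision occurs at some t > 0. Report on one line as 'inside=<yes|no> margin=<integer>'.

d = (-9, 9),  |d|² = 162;  R = 4+8 = 12,  c = 162−12² = 18
v_rel = (-1, -5),  |v_rel|² = 26;  v_rel·d = (-1)·(-9) + (-5)·(9) = -36
26·t² + 72·t + 18 = 0  ⇒  m = (-36)² − 26·18 = 828
m = 828 > 0,  v_rel·d = -36 < 0  ⇒  outside

inside=no margin=828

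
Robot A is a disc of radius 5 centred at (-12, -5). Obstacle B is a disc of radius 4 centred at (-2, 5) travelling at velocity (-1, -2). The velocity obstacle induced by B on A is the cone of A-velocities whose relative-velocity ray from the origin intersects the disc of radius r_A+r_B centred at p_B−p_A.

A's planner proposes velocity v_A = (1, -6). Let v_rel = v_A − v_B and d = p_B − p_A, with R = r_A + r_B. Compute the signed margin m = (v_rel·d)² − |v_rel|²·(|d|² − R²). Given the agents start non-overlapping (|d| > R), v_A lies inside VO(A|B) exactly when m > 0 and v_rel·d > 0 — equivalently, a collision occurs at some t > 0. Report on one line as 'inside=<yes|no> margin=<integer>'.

d = (10, 10),  |d|² = 200;  R = 5+4 = 9,  c = 200−9² = 119
v_rel = (2, -4),  |v_rel|² = 20;  v_rel·d = (2)·(10) + (-4)·(10) = -20
20·t² + 40·t + 119 = 0  ⇒  m = (-20)² − 20·119 = -1980
m = -1980 < 0,  v_rel·d = -20 < 0  ⇒  outside

inside=no margin=-1980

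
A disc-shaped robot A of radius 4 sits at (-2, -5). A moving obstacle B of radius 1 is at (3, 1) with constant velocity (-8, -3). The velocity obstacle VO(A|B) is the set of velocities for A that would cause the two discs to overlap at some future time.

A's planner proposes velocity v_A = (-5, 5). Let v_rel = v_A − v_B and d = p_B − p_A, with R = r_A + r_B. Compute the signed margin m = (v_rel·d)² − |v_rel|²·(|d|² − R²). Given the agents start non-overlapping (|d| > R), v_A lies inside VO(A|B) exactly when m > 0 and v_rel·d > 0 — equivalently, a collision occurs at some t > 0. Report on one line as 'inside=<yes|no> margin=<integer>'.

d = (5, 6),  |d|² = 61;  R = 4+1 = 5,  c = 61−5² = 36
v_rel = (3, 8),  |v_rel|² = 73;  v_rel·d = (3)·(5) + (8)·(6) = 63
73·t² − 126·t + 36 = 0  ⇒  m = 63² − 73·36 = 1341
m = 1341 > 0,  v_rel·d = 63 > 0  ⇒  inside

inside=yes margin=1341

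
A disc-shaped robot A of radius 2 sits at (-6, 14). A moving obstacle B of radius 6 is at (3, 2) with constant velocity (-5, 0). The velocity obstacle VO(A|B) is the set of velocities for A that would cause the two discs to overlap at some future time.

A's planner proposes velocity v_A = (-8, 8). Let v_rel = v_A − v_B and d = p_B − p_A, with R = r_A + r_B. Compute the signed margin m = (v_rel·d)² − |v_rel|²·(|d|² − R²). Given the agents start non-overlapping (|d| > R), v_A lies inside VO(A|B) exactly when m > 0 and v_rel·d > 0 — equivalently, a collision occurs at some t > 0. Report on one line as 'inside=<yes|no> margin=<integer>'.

d = (9, -12),  |d|² = 225;  R = 2+6 = 8,  c = 225−8² = 161
v_rel = (-3, 8),  |v_rel|² = 73;  v_rel·d = (-3)·(9) + (8)·(-12) = -123
73·t² + 246·t + 161 = 0  ⇒  m = (-123)² − 73·161 = 3376
m = 3376 > 0,  v_rel·d = -123 < 0  ⇒  outside

inside=no margin=3376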